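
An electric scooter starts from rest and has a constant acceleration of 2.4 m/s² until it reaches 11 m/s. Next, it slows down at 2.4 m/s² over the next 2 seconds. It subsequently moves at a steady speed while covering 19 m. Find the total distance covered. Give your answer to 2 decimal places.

61.41 m

Phase 1 (accelerating): v₀ = 0 m/s, a = 2.4 m/s².
v = v₀ + at → t = (11 − 0) / 2.4 = 4.58 s
v² = v₀² + 2aΔx → Δx = (11² − 0²)/(2·2.4) = 25.2 m

Phase 2 (decelerating): v₀ = 11.0 m/s, a = -2.4 m/s².
v = v₀ + at = 11.0 + (-2.4)(2) = 6.20 m/s
Δx = v₀t + ½at² = 11.0·2 + 0.5·-2.4·2² = 17.2 m

Phase 3 (constant speed): v₀ = 6.20 m/s, a = 0 m/s².
Constant speed: t = d/v = 19/6.20 = 3.06 s
Total distance = 25.2 + 17.2 + 19.0 = 61.4 m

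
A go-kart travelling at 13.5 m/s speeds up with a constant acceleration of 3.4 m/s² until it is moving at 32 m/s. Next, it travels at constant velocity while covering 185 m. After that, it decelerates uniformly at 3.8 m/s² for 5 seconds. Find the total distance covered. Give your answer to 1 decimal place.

Phase 1 (accelerating): v₀ = 13.5 m/s, a = 3.4 m/s².
v = v₀ + at → t = (32 − 13.5) / 3.4 = 5.44 s
v² = v₀² + 2aΔx → Δx = (32² − 13.5²)/(2·3.4) = 124 m

Phase 2 (constant speed): v₀ = 32.0 m/s, a = 0 m/s².
Constant speed: t = d/v = 185/32.0 = 5.78 s

Phase 3 (decelerating): v₀ = 32.0 m/s, a = -3.8 m/s².
v = v₀ + at = 32.0 + (-3.8)(5) = 13.0 m/s
Δx = v₀t + ½at² = 32.0·5 + 0.5·-3.8·5² = 112 m
Total distance = 124 + 185 + 112 = 421 m

421.3 m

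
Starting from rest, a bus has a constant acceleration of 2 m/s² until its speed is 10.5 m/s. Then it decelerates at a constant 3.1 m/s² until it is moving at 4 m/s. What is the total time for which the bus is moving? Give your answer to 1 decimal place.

Phase 1 (accelerating): v₀ = 0 m/s, a = 2 m/s².
v = v₀ + at → t = (10.5 − 0) / 2 = 5.25 s
v² = v₀² + 2aΔx → Δx = (10.5² − 0²)/(2·2) = 27.6 m

Phase 2 (decelerating): v₀ = 10.5 m/s, a = -3.1 m/s².
v = v₀ + at → t = (4 − 10.5) / -3.1 = 2.10 s
v² = v₀² + 2aΔx → Δx = (4² − 10.5²)/(2·-3.1) = 15.2 m
Total time = 5.25 + 2.10 = 7.35 s

7.3 s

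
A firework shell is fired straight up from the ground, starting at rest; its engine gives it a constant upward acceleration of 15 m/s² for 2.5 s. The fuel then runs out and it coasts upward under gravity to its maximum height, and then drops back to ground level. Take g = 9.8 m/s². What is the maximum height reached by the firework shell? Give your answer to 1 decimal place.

118.6 m

Phase 1 (powered ascent): v₀ = 0 m/s, a = 15 m/s².
v = v₀ + at = 0 + (15)(2.5) = 37.5 m/s
Δx = v₀t + ½at² = 0·2.5 + 0.5·15·2.5² = 46.9 m

Phase 2 (coasting upward): v₀ = 37.5 m/s, a = -9.8 m/s².
v = v₀ + at → t = (0 − 37.5) / -9.8 = 3.83 s
v² = v₀² + 2aΔx → Δx = (0² − 37.5²)/(2·-9.8) = 71.7 m
Maximum height = 46.9 + 71.7 = 119 m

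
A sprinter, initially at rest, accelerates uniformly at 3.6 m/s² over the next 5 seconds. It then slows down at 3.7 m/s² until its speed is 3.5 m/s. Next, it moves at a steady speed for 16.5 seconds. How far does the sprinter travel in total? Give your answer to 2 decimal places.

Phase 1 (accelerating): v₀ = 0 m/s, a = 3.6 m/s².
v = v₀ + at = 0 + (3.6)(5) = 18.0 m/s
Δx = v₀t + ½at² = 0·5 + 0.5·3.6·5² = 45.0 m

Phase 2 (decelerating): v₀ = 18.0 m/s, a = -3.7 m/s².
v = v₀ + at → t = (3.5 − 18.0) / -3.7 = 3.92 s
v² = v₀² + 2aΔx → Δx = (3.5² − 18.0²)/(2·-3.7) = 42.1 m

Phase 3 (constant speed): v₀ = 3.50 m/s, a = 0 m/s².
v = v₀ + at = 3.50 + (0)(16.5) = 3.50 m/s
Δx = v₀t + ½at² = 3.50·16.5 + 0.5·0·16.5² = 57.8 m
Total distance = 45.0 + 42.1 + 57.8 = 145 m

144.88 m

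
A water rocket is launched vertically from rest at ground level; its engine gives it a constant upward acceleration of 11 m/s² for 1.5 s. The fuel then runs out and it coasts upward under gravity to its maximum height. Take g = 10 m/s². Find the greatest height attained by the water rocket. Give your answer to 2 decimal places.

Phase 1 (powered ascent): v₀ = 0 m/s, a = 11 m/s².
v = v₀ + at = 0 + (11)(1.5) = 16.5 m/s
Δx = v₀t + ½at² = 0·1.5 + 0.5·11·1.5² = 12.4 m

Phase 2 (coasting upward): v₀ = 16.5 m/s, a = -10 m/s².
v = v₀ + at → t = (0 − 16.5) / -10 = 1.65 s
v² = v₀² + 2aΔx → Δx = (0² − 16.5²)/(2·-10) = 13.6 m
Maximum height = 12.4 + 13.6 = 26.0 m

25.99 m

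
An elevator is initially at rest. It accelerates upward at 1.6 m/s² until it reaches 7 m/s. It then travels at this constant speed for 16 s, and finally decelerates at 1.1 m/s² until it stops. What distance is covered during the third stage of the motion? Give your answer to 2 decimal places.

22.27 m

Phase 1 (accelerating): v₀ = 0 m/s, a = 1.6 m/s².
v = v₀ + at → t = (7 − 0) / 1.6 = 4.38 s
v² = v₀² + 2aΔx → Δx = (7² − 0²)/(2·1.6) = 15.3 m

Phase 2 (constant speed): v₀ = 7.00 m/s, a = 0 m/s².
v = v₀ + at = 7.00 + (0)(16) = 7.00 m/s
Δx = v₀t + ½at² = 7.00·16 + 0.5·0·16² = 112 m

Phase 3 (decelerating): v₀ = 7.00 m/s, a = -1.1 m/s².
v = v₀ + at → t = (0 − 7.00) / -1.1 = 6.36 s
v² = v₀² + 2aΔx → Δx = (0² − 7.00²)/(2·-1.1) = 22.3 m
Distance in phase 3 = 22.3 m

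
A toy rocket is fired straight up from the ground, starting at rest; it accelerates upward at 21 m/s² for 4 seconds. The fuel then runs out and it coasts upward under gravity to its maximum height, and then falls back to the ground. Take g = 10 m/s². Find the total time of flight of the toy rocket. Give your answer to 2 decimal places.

Phase 1 (powered ascent): v₀ = 0 m/s, a = 21 m/s².
v = v₀ + at = 0 + (21)(4) = 84.0 m/s
Δx = v₀t + ½at² = 0·4 + 0.5·21·4² = 168 m

Phase 2 (coasting upward): v₀ = 84.0 m/s, a = -10 m/s².
v = v₀ + at → t = (0 − 84.0) / -10 = 8.40 s
v² = v₀² + 2aΔx → Δx = (0² − 84.0²)/(2·-10) = 353 m

Phase 3 (free fall): v₀ = 0 m/s, a = -10 m/s².
Falls 521 m from rest: t = √(2·521/10) = 10.2 s; v = g·t = 102 m/s.
Total time = 4.00 + 8.40 + 10.2 = 22.6 s

22.61 s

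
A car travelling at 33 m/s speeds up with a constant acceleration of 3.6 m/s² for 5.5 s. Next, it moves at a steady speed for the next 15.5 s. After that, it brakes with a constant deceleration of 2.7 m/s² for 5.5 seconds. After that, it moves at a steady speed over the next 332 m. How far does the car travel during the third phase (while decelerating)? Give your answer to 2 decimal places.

Phase 1 (accelerating): v₀ = 33.0 m/s, a = 3.6 m/s².
v = v₀ + at = 33.0 + (3.6)(5.5) = 52.8 m/s
Δx = v₀t + ½at² = 33.0·5.5 + 0.5·3.6·5.5² = 236 m

Phase 2 (constant speed): v₀ = 52.8 m/s, a = 0 m/s².
v = v₀ + at = 52.8 + (0)(15.5) = 52.8 m/s
Δx = v₀t + ½at² = 52.8·15.5 + 0.5·0·15.5² = 818 m

Phase 3 (decelerating): v₀ = 52.8 m/s, a = -2.7 m/s².
v = v₀ + at = 52.8 + (-2.7)(5.5) = 37.9 m/s
Δx = v₀t + ½at² = 52.8·5.5 + 0.5·-2.7·5.5² = 250 m
Distance in phase 3 = 250 m

249.56 m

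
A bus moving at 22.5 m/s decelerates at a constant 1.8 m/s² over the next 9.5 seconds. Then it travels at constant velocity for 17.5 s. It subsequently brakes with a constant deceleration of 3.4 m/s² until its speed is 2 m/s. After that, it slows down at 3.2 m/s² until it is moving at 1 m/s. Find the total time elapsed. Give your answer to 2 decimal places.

Phase 1 (decelerating): v₀ = 22.5 m/s, a = -1.8 m/s².
v = v₀ + at = 22.5 + (-1.8)(9.5) = 5.40 m/s
Δx = v₀t + ½at² = 22.5·9.5 + 0.5·-1.8·9.5² = 133 m

Phase 2 (constant speed): v₀ = 5.40 m/s, a = 0 m/s².
v = v₀ + at = 5.40 + (0)(17.5) = 5.40 m/s
Δx = v₀t + ½at² = 5.40·17.5 + 0.5·0·17.5² = 94.5 m

Phase 3 (decelerating): v₀ = 5.40 m/s, a = -3.4 m/s².
v = v₀ + at → t = (2 − 5.40) / -3.4 = 1.00 s
v² = v₀² + 2aΔx → Δx = (2² − 5.40²)/(2·-3.4) = 3.70 m

Phase 4 (decelerating): v₀ = 2.00 m/s, a = -3.2 m/s².
v = v₀ + at → t = (1 − 2.00) / -3.2 = 0.312 s
v² = v₀² + 2aΔx → Δx = (1² − 2.00²)/(2·-3.2) = 0.469 m
Total time = 9.50 + 17.5 + 1.00 + 0.312 = 28.3 s

28.31 s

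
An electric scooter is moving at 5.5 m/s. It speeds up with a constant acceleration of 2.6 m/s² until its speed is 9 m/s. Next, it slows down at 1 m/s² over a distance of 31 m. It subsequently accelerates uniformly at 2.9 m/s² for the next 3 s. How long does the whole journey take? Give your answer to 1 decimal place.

9.0 s

Phase 1 (accelerating): v₀ = 5.50 m/s, a = 2.6 m/s².
v = v₀ + at → t = (9 − 5.50) / 2.6 = 1.35 s
v² = v₀² + 2aΔx → Δx = (9² − 5.50²)/(2·2.6) = 9.76 m

Phase 2 (decelerating): v₀ = 9.00 m/s, a = -1 m/s².
v² = v₀² + 2aΔx = 9.00² + 2·-1·31 = 19.0 → v = 4.36 m/s
t = (v − v₀)/a = (4.36 − 9.00)/-1 = 4.64 s

Phase 3 (accelerating): v₀ = 4.36 m/s, a = 2.9 m/s².
v = v₀ + at = 4.36 + (2.9)(3) = 13.1 m/s
Δx = v₀t + ½at² = 4.36·3 + 0.5·2.9·3² = 26.1 m
Total time = 1.35 + 4.64 + 3.00 = 8.99 s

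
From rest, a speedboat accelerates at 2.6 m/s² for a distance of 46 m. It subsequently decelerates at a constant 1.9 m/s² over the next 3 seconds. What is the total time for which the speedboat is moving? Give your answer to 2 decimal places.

8.95 s

Phase 1 (accelerating): v₀ = 0 m/s, a = 2.6 m/s².
v² = v₀² + 2aΔx = 0² + 2·2.6·46 = 239 → v = 15.5 m/s
t = (v − v₀)/a = (15.5 − 0)/2.6 = 5.95 s

Phase 2 (decelerating): v₀ = 15.5 m/s, a = -1.9 m/s².
v = v₀ + at = 15.5 + (-1.9)(3) = 9.77 m/s
Δx = v₀t + ½at² = 15.5·3 + 0.5·-1.9·3² = 37.8 m
Total time = 5.95 + 3.00 = 8.95 s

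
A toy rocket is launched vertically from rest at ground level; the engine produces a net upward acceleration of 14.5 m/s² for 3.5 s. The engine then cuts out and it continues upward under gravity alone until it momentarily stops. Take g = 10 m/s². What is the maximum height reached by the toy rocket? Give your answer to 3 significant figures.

218 m

Phase 1 (powered ascent): v₀ = 0 m/s, a = 14.5 m/s².
v = v₀ + at = 0 + (14.5)(3.5) = 50.8 m/s
Δx = v₀t + ½at² = 0·3.5 + 0.5·14.5·3.5² = 88.8 m

Phase 2 (coasting upward): v₀ = 50.8 m/s, a = -10 m/s².
v = v₀ + at → t = (0 − 50.8) / -10 = 5.08 s
v² = v₀² + 2aΔx → Δx = (0² − 50.8²)/(2·-10) = 129 m
Maximum height = 88.8 + 129 = 218 m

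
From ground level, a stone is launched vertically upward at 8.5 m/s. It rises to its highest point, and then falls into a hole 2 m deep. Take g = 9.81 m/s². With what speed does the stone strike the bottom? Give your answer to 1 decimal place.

Phase 1 (rising): v₀ = 8.50 m/s, a = -9.81 m/s².
v = v₀ + at → t = (0 − 8.50) / -9.81 = 0.866 s
v² = v₀² + 2aΔx → Δx = (0² − 8.50²)/(2·-9.81) = 3.68 m

Phase 2 (falling): v₀ = 0 m/s, a = -9.81 m/s².
Falls 5.68 m from rest: t = √(2·5.68/9.81) = 1.08 s; v = g·t = 10.6 m/s.
Final speed = 10.6 m/s

10.6 m/s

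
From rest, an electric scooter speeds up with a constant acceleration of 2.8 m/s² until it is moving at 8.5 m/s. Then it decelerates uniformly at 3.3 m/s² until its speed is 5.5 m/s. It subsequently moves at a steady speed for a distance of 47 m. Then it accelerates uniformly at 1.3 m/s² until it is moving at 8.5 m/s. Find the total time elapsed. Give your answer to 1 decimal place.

14.8 s

Phase 1 (accelerating): v₀ = 0 m/s, a = 2.8 m/s².
v = v₀ + at → t = (8.5 − 0) / 2.8 = 3.04 s
v² = v₀² + 2aΔx → Δx = (8.5² − 0²)/(2·2.8) = 12.9 m

Phase 2 (decelerating): v₀ = 8.50 m/s, a = -3.3 m/s².
v = v₀ + at → t = (5.5 − 8.50) / -3.3 = 0.909 s
v² = v₀² + 2aΔx → Δx = (5.5² − 8.50²)/(2·-3.3) = 6.36 m

Phase 3 (constant speed): v₀ = 5.50 m/s, a = 0 m/s².
Constant speed: t = d/v = 47/5.50 = 8.55 s

Phase 4 (accelerating): v₀ = 5.50 m/s, a = 1.3 m/s².
v = v₀ + at → t = (8.5 − 5.50) / 1.3 = 2.31 s
v² = v₀² + 2aΔx → Δx = (8.5² − 5.50²)/(2·1.3) = 16.2 m
Total time = 3.04 + 0.909 + 8.55 + 2.31 = 14.8 s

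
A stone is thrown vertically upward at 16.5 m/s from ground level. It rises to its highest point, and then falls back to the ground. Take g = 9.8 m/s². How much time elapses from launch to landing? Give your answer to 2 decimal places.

Phase 1 (rising): v₀ = 16.5 m/s, a = -9.8 m/s².
v = v₀ + at → t = (0 − 16.5) / -9.8 = 1.68 s
v² = v₀² + 2aΔx → Δx = (0² − 16.5²)/(2·-9.8) = 13.9 m

Phase 2 (falling): v₀ = 0 m/s, a = -9.8 m/s².
Falls 13.9 m from rest: t = √(2·13.9/9.8) = 1.68 s; v = g·t = 16.5 m/s.
Total time = 1.68 + 1.68 = 3.37 s

3.37 s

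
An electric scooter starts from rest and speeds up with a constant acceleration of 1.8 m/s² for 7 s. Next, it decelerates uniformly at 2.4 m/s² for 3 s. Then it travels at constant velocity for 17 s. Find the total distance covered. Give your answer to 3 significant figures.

Phase 1 (accelerating): v₀ = 0 m/s, a = 1.8 m/s².
v = v₀ + at = 0 + (1.8)(7) = 12.6 m/s
Δx = v₀t + ½at² = 0·7 + 0.5·1.8·7² = 44.1 m

Phase 2 (decelerating): v₀ = 12.6 m/s, a = -2.4 m/s².
v = v₀ + at = 12.6 + (-2.4)(3) = 5.40 m/s
Δx = v₀t + ½at² = 12.6·3 + 0.5·-2.4·3² = 27.0 m

Phase 3 (constant speed): v₀ = 5.40 m/s, a = 0 m/s².
v = v₀ + at = 5.40 + (0)(17) = 5.40 m/s
Δx = v₀t + ½at² = 5.40·17 + 0.5·0·17² = 91.8 m
Total distance = 44.1 + 27.0 + 91.8 = 163 m

163 m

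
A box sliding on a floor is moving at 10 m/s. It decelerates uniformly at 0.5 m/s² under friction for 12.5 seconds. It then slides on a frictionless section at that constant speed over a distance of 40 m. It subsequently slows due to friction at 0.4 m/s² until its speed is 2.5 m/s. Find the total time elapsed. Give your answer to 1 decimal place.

Phase 1 (decelerating): v₀ = 10.0 m/s, a = -0.5 m/s².
v = v₀ + at = 10.0 + (-0.5)(12.5) = 3.75 m/s
Δx = v₀t + ½at² = 10.0·12.5 + 0.5·-0.5·12.5² = 85.9 m

Phase 2 (constant speed): v₀ = 3.75 m/s, a = 0 m/s².
Constant speed: t = d/v = 40/3.75 = 10.7 s

Phase 3 (decelerating): v₀ = 3.75 m/s, a = -0.4 m/s².
v = v₀ + at → t = (2.5 − 3.75) / -0.4 = 3.12 s
v² = v₀² + 2aΔx → Δx = (2.5² − 3.75²)/(2·-0.4) = 9.77 m
Total time = 12.5 + 10.7 + 3.12 = 26.3 s

26.3 s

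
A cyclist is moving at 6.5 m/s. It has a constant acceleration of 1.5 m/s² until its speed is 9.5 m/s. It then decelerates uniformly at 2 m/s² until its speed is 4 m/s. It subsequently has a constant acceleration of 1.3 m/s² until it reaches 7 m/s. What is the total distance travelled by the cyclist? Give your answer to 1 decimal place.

Phase 1 (accelerating): v₀ = 6.50 m/s, a = 1.5 m/s².
v = v₀ + at → t = (9.5 − 6.50) / 1.5 = 2.00 s
v² = v₀² + 2aΔx → Δx = (9.5² − 6.50²)/(2·1.5) = 16.0 m

Phase 2 (decelerating): v₀ = 9.50 m/s, a = -2 m/s².
v = v₀ + at → t = (4 − 9.50) / -2 = 2.75 s
v² = v₀² + 2aΔx → Δx = (4² − 9.50²)/(2·-2) = 18.6 m

Phase 3 (accelerating): v₀ = 4.00 m/s, a = 1.3 m/s².
v = v₀ + at → t = (7 − 4.00) / 1.3 = 2.31 s
v² = v₀² + 2aΔx → Δx = (7² − 4.00²)/(2·1.3) = 12.7 m
Total distance = 16.0 + 18.6 + 12.7 = 47.3 m

47.3 m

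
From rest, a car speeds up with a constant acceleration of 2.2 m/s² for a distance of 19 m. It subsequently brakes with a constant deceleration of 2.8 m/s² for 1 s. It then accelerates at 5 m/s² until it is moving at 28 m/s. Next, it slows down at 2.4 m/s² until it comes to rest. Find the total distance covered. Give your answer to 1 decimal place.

264.5 m

Phase 1 (accelerating): v₀ = 0 m/s, a = 2.2 m/s².
v² = v₀² + 2aΔx = 0² + 2·2.2·19 = 83.6 → v = 9.14 m/s
t = (v − v₀)/a = (9.14 − 0)/2.2 = 4.16 s

Phase 2 (decelerating): v₀ = 9.14 m/s, a = -2.8 m/s².
v = v₀ + at = 9.14 + (-2.8)(1) = 6.34 m/s
Δx = v₀t + ½at² = 9.14·1 + 0.5·-2.8·1² = 7.74 m

Phase 3 (accelerating): v₀ = 6.34 m/s, a = 5 m/s².
v = v₀ + at → t = (28 − 6.34) / 5 = 4.33 s
v² = v₀² + 2aΔx → Δx = (28² − 6.34²)/(2·5) = 74.4 m

Phase 4 (decelerating): v₀ = 28.0 m/s, a = -2.4 m/s².
v = v₀ + at → t = (0 − 28.0) / -2.4 = 11.7 s
v² = v₀² + 2aΔx → Δx = (0² − 28.0²)/(2·-2.4) = 163 m
Total distance = 19.0 + 7.74 + 74.4 + 163 = 264 m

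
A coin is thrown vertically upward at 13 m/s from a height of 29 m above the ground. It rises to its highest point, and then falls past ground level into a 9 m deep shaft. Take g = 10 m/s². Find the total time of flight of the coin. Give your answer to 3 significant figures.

Phase 1 (rising): v₀ = 13.0 m/s, a = -10 m/s².
v = v₀ + at → t = (0 − 13.0) / -10 = 1.30 s
v² = v₀² + 2aΔx → Δx = (0² − 13.0²)/(2·-10) = 8.45 m

Phase 2 (falling): v₀ = 0 m/s, a = -10 m/s².
Falls 46.5 m from rest: t = √(2·46.5/10) = 3.05 s; v = g·t = 30.5 m/s.
Total time = 1.30 + 3.05 = 4.35 s

4.35 s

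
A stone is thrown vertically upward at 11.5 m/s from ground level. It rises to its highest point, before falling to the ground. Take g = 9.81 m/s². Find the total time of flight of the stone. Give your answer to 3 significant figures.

Phase 1 (rising): v₀ = 11.5 m/s, a = -9.81 m/s².
v = v₀ + at → t = (0 − 11.5) / -9.81 = 1.17 s
v² = v₀² + 2aΔx → Δx = (0² − 11.5²)/(2·-9.81) = 6.74 m

Phase 2 (falling): v₀ = 0 m/s, a = -9.81 m/s².
Falls 6.74 m from rest: t = √(2·6.74/9.81) = 1.17 s; v = g·t = 11.5 m/s.
Total time = 1.17 + 1.17 = 2.34 s

2.34 s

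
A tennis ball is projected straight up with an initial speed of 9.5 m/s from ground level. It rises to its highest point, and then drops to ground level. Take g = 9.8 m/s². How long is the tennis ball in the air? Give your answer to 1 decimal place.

1.9 s

Phase 1 (rising): v₀ = 9.50 m/s, a = -9.8 m/s².
v = v₀ + at → t = (0 − 9.50) / -9.8 = 0.969 s
v² = v₀² + 2aΔx → Δx = (0² − 9.50²)/(2·-9.8) = 4.60 m

Phase 2 (falling): v₀ = 0 m/s, a = -9.8 m/s².
Falls 4.60 m from rest: t = √(2·4.60/9.8) = 0.969 s; v = g·t = 9.50 m/s.
Total time = 0.969 + 0.969 = 1.94 s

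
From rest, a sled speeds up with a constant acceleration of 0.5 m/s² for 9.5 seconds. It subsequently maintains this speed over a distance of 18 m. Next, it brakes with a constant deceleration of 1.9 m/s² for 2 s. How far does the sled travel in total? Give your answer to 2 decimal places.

46.26 m

Phase 1 (accelerating): v₀ = 0 m/s, a = 0.5 m/s².
v = v₀ + at = 0 + (0.5)(9.5) = 4.75 m/s
Δx = v₀t + ½at² = 0·9.5 + 0.5·0.5·9.5² = 22.6 m

Phase 2 (constant speed): v₀ = 4.75 m/s, a = 0 m/s².
Constant speed: t = d/v = 18/4.75 = 3.79 s

Phase 3 (decelerating): v₀ = 4.75 m/s, a = -1.9 m/s².
v = v₀ + at = 4.75 + (-1.9)(2) = 0.950 m/s
Δx = v₀t + ½at² = 4.75·2 + 0.5·-1.9·2² = 5.70 m
Total distance = 22.6 + 18.0 + 5.70 = 46.3 m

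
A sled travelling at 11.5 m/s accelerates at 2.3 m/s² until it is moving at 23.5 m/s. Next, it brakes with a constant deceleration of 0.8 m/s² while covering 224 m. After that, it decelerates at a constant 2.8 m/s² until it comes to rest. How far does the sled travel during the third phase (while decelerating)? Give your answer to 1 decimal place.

Phase 1 (accelerating): v₀ = 11.5 m/s, a = 2.3 m/s².
v = v₀ + at → t = (23.5 − 11.5) / 2.3 = 5.22 s
v² = v₀² + 2aΔx → Δx = (23.5² − 11.5²)/(2·2.3) = 91.3 m

Phase 2 (decelerating): v₀ = 23.5 m/s, a = -0.8 m/s².
v² = v₀² + 2aΔx = 23.5² + 2·-0.8·224 = 194 → v = 13.9 m/s
t = (v − v₀)/a = (13.9 − 23.5)/-0.8 = 12.0 s

Phase 3 (decelerating): v₀ = 13.9 m/s, a = -2.8 m/s².
v = v₀ + at → t = (0 − 13.9) / -2.8 = 4.97 s
v² = v₀² + 2aΔx → Δx = (0² − 13.9²)/(2·-2.8) = 34.6 m
Distance in phase 3 = 34.6 m

34.6 m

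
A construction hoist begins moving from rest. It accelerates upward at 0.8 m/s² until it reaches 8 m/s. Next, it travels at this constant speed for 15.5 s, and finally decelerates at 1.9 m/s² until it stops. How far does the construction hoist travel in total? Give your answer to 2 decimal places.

180.84 m

Phase 1 (accelerating): v₀ = 0 m/s, a = 0.8 m/s².
v = v₀ + at → t = (8 − 0) / 0.8 = 10.0 s
v² = v₀² + 2aΔx → Δx = (8² − 0²)/(2·0.8) = 40.0 m

Phase 2 (constant speed): v₀ = 8.00 m/s, a = 0 m/s².
v = v₀ + at = 8.00 + (0)(15.5) = 8.00 m/s
Δx = v₀t + ½at² = 8.00·15.5 + 0.5·0·15.5² = 124 m

Phase 3 (decelerating): v₀ = 8.00 m/s, a = -1.9 m/s².
v = v₀ + at → t = (0 − 8.00) / -1.9 = 4.21 s
v² = v₀² + 2aΔx → Δx = (0² − 8.00²)/(2·-1.9) = 16.8 m
Total distance = 40.0 + 124 + 16.8 = 181 m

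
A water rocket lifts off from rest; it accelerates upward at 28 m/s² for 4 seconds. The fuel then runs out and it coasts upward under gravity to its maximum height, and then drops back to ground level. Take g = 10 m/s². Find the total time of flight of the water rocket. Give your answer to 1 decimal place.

28.2 s

Phase 1 (powered ascent): v₀ = 0 m/s, a = 28 m/s².
v = v₀ + at = 0 + (28)(4) = 112 m/s
Δx = v₀t + ½at² = 0·4 + 0.5·28·4² = 224 m

Phase 2 (coasting upward): v₀ = 112 m/s, a = -10 m/s².
v = v₀ + at → t = (0 − 112) / -10 = 11.2 s
v² = v₀² + 2aΔx → Δx = (0² − 112²)/(2·-10) = 627 m

Phase 3 (free fall): v₀ = 0 m/s, a = -10 m/s².
Falls 851 m from rest: t = √(2·851/10) = 13.0 s; v = g·t = 130 m/s.
Total time = 4.00 + 11.2 + 13.0 = 28.2 s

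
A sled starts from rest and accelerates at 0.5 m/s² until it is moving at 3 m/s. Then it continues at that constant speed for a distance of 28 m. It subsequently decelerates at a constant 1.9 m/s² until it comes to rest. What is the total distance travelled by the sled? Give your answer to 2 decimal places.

Phase 1 (accelerating): v₀ = 0 m/s, a = 0.5 m/s².
v = v₀ + at → t = (3 − 0) / 0.5 = 6.00 s
v² = v₀² + 2aΔx → Δx = (3² − 0²)/(2·0.5) = 9.00 m

Phase 2 (constant speed): v₀ = 3.00 m/s, a = 0 m/s².
Constant speed: t = d/v = 28/3.00 = 9.33 s

Phase 3 (decelerating): v₀ = 3.00 m/s, a = -1.9 m/s².
v = v₀ + at → t = (0 − 3.00) / -1.9 = 1.58 s
v² = v₀² + 2aΔx → Δx = (0² − 3.00²)/(2·-1.9) = 2.37 m
Total distance = 9.00 + 28.0 + 2.37 = 39.4 m

39.37 m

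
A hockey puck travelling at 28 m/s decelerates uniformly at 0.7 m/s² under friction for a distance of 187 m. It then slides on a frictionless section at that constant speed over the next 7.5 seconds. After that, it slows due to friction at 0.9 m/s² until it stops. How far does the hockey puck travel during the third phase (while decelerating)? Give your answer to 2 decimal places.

290.11 m

Phase 1 (decelerating): v₀ = 28.0 m/s, a = -0.7 m/s².
v² = v₀² + 2aΔx = 28.0² + 2·-0.7·187 = 522 → v = 22.9 m/s
t = (v − v₀)/a = (22.9 − 28.0)/-0.7 = 7.35 s

Phase 2 (constant speed): v₀ = 22.9 m/s, a = 0 m/s².
v = v₀ + at = 22.9 + (0)(7.5) = 22.9 m/s
Δx = v₀t + ½at² = 22.9·7.5 + 0.5·0·7.5² = 171 m

Phase 3 (decelerating): v₀ = 22.9 m/s, a = -0.9 m/s².
v = v₀ + at → t = (0 − 22.9) / -0.9 = 25.4 s
v² = v₀² + 2aΔx → Δx = (0² − 22.9²)/(2·-0.9) = 290 m
Distance in phase 3 = 290 m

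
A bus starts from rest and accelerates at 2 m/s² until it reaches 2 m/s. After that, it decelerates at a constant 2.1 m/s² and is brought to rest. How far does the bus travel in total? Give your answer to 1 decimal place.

Phase 1 (accelerating): v₀ = 0 m/s, a = 2 m/s².
v = v₀ + at → t = (2 − 0) / 2 = 1.00 s
v² = v₀² + 2aΔx → Δx = (2² − 0²)/(2·2) = 1.00 m

Phase 2 (decelerating): v₀ = 2.00 m/s, a = -2.1 m/s².
v = v₀ + at → t = (0 − 2.00) / -2.1 = 0.952 s
v² = v₀² + 2aΔx → Δx = (0² − 2.00²)/(2·-2.1) = 0.952 m
Total distance = 1.00 + 0.952 = 1.95 m

2.0 m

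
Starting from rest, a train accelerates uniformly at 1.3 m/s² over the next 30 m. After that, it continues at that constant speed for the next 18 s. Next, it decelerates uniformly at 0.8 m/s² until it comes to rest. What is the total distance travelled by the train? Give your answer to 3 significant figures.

238 m

Phase 1 (accelerating): v₀ = 0 m/s, a = 1.3 m/s².
v² = v₀² + 2aΔx = 0² + 2·1.3·30 = 78.0 → v = 8.83 m/s
t = (v − v₀)/a = (8.83 − 0)/1.3 = 6.79 s

Phase 2 (constant speed): v₀ = 8.83 m/s, a = 0 m/s².
v = v₀ + at = 8.83 + (0)(18) = 8.83 m/s
Δx = v₀t + ½at² = 8.83·18 + 0.5·0·18² = 159 m

Phase 3 (decelerating): v₀ = 8.83 m/s, a = -0.8 m/s².
v = v₀ + at → t = (0 − 8.83) / -0.8 = 11.0 s
v² = v₀² + 2aΔx → Δx = (0² − 8.83²)/(2·-0.8) = 48.8 m
Total distance = 30.0 + 159 + 48.8 = 238 m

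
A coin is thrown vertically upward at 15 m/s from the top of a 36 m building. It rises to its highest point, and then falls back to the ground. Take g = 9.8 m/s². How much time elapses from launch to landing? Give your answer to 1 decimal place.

4.6 s

Phase 1 (rising): v₀ = 15.0 m/s, a = -9.8 m/s².
v = v₀ + at → t = (0 − 15.0) / -9.8 = 1.53 s
v² = v₀² + 2aΔx → Δx = (0² − 15.0²)/(2·-9.8) = 11.5 m

Phase 2 (falling): v₀ = 0 m/s, a = -9.8 m/s².
Falls 47.5 m from rest: t = √(2·47.5/9.8) = 3.11 s; v = g·t = 30.5 m/s.
Total time = 1.53 + 3.11 = 4.64 s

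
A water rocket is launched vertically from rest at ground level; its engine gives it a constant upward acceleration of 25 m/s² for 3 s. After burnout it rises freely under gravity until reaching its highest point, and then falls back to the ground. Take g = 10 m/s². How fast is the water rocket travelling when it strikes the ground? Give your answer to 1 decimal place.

Phase 1 (powered ascent): v₀ = 0 m/s, a = 25 m/s².
v = v₀ + at = 0 + (25)(3) = 75.0 m/s
Δx = v₀t + ½at² = 0·3 + 0.5·25·3² = 112 m

Phase 2 (coasting upward): v₀ = 75.0 m/s, a = -10 m/s².
v = v₀ + at → t = (0 − 75.0) / -10 = 7.50 s
v² = v₀² + 2aΔx → Δx = (0² − 75.0²)/(2·-10) = 281 m

Phase 3 (free fall): v₀ = 0 m/s, a = -10 m/s².
Falls 394 m from rest: t = √(2·394/10) = 8.87 s; v = g·t = 88.7 m/s.
Impact speed = 88.7 m/s

88.7 m/s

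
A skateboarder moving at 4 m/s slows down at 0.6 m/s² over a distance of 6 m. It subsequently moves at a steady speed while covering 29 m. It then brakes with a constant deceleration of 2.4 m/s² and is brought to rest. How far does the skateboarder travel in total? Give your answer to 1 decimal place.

36.8 m

Phase 1 (decelerating): v₀ = 4.00 m/s, a = -0.6 m/s².
v² = v₀² + 2aΔx = 4.00² + 2·-0.6·6 = 8.80 → v = 2.97 m/s
t = (v − v₀)/a = (2.97 − 4.00)/-0.6 = 1.72 s

Phase 2 (constant speed): v₀ = 2.97 m/s, a = 0 m/s².
Constant speed: t = d/v = 29/2.97 = 9.78 s

Phase 3 (decelerating): v₀ = 2.97 m/s, a = -2.4 m/s².
v = v₀ + at → t = (0 − 2.97) / -2.4 = 1.24 s
v² = v₀² + 2aΔx → Δx = (0² − 2.97²)/(2·-2.4) = 1.83 m
Total distance = 6.00 + 29.0 + 1.83 = 36.8 m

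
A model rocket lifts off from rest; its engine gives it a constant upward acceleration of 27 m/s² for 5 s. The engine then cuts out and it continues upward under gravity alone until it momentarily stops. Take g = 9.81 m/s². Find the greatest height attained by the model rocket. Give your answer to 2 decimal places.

Phase 1 (powered ascent): v₀ = 0 m/s, a = 27 m/s².
v = v₀ + at = 0 + (27)(5) = 135 m/s
Δx = v₀t + ½at² = 0·5 + 0.5·27·5² = 338 m

Phase 2 (coasting upward): v₀ = 135 m/s, a = -9.81 m/s².
v = v₀ + at → t = (0 − 135) / -9.81 = 13.8 s
v² = v₀² + 2aΔx → Δx = (0² − 135²)/(2·-9.81) = 929 m
Maximum height = 338 + 929 = 1270 m

1266.40 m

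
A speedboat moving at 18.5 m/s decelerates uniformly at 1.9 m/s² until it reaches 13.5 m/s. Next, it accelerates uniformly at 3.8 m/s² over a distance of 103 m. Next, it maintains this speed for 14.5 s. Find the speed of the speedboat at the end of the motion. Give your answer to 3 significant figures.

Phase 1 (decelerating): v₀ = 18.5 m/s, a = -1.9 m/s².
v = v₀ + at → t = (13.5 − 18.5) / -1.9 = 2.63 s
v² = v₀² + 2aΔx → Δx = (13.5² − 18.5²)/(2·-1.9) = 42.1 m

Phase 2 (accelerating): v₀ = 13.5 m/s, a = 3.8 m/s².
v² = v₀² + 2aΔx = 13.5² + 2·3.8·103 = 965 → v = 31.1 m/s
t = (v − v₀)/a = (31.1 − 13.5)/3.8 = 4.62 s

Phase 3 (constant speed): v₀ = 31.1 m/s, a = 0 m/s².
v = v₀ + at = 31.1 + (0)(14.5) = 31.1 m/s
Δx = v₀t + ½at² = 31.1·14.5 + 0.5·0·14.5² = 450 m
Final speed = 31.1 m/s

31.1 m/s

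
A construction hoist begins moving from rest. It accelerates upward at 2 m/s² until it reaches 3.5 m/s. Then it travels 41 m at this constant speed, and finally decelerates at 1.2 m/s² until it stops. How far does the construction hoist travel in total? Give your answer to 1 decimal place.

49.2 m

Phase 1 (accelerating): v₀ = 0 m/s, a = 2 m/s².
v = v₀ + at → t = (3.5 − 0) / 2 = 1.75 s
v² = v₀² + 2aΔx → Δx = (3.5² − 0²)/(2·2) = 3.06 m

Phase 2 (constant speed): v₀ = 3.50 m/s, a = 0 m/s².
Constant speed: t = d/v = 41/3.50 = 11.7 s

Phase 3 (decelerating): v₀ = 3.50 m/s, a = -1.2 m/s².
v = v₀ + at → t = (0 − 3.50) / -1.2 = 2.92 s
v² = v₀² + 2aΔx → Δx = (0² − 3.50²)/(2·-1.2) = 5.10 m
Total distance = 3.06 + 41.0 + 5.10 = 49.2 m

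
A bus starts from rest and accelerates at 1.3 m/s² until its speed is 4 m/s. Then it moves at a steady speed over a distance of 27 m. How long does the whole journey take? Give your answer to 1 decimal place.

9.8 s

Phase 1 (accelerating): v₀ = 0 m/s, a = 1.3 m/s².
v = v₀ + at → t = (4 − 0) / 1.3 = 3.08 s
v² = v₀² + 2aΔx → Δx = (4² − 0²)/(2·1.3) = 6.15 m

Phase 2 (constant speed): v₀ = 4.00 m/s, a = 0 m/s².
Constant speed: t = d/v = 27/4.00 = 6.75 s
Total time = 3.08 + 6.75 = 9.83 s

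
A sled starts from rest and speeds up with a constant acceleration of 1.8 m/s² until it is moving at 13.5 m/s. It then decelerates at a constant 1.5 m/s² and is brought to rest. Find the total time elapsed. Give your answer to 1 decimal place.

Phase 1 (accelerating): v₀ = 0 m/s, a = 1.8 m/s².
v = v₀ + at → t = (13.5 − 0) / 1.8 = 7.50 s
v² = v₀² + 2aΔx → Δx = (13.5² − 0²)/(2·1.8) = 50.6 m

Phase 2 (decelerating): v₀ = 13.5 m/s, a = -1.5 m/s².
v = v₀ + at → t = (0 − 13.5) / -1.5 = 9.00 s
v² = v₀² + 2aΔx → Δx = (0² − 13.5²)/(2·-1.5) = 60.8 m
Total time = 7.50 + 9.00 = 16.5 s

16.5 s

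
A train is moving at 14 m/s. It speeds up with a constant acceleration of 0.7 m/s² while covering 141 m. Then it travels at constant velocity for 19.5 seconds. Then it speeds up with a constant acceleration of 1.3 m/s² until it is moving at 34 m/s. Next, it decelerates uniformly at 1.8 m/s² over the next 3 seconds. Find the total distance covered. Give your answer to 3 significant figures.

Phase 1 (accelerating): v₀ = 14.0 m/s, a = 0.7 m/s².
v² = v₀² + 2aΔx = 14.0² + 2·0.7·141 = 393 → v = 19.8 m/s
t = (v − v₀)/a = (19.8 − 14.0)/0.7 = 8.33 s

Phase 2 (constant speed): v₀ = 19.8 m/s, a = 0 m/s².
v = v₀ + at = 19.8 + (0)(19.5) = 19.8 m/s
Δx = v₀t + ½at² = 19.8·19.5 + 0.5·0·19.5² = 387 m

Phase 3 (accelerating): v₀ = 19.8 m/s, a = 1.3 m/s².
v = v₀ + at → t = (34 − 19.8) / 1.3 = 10.9 s
v² = v₀² + 2aΔx → Δx = (34² − 19.8²)/(2·1.3) = 293 m

Phase 4 (decelerating): v₀ = 34.0 m/s, a = -1.8 m/s².
v = v₀ + at = 34.0 + (-1.8)(3) = 28.6 m/s
Δx = v₀t + ½at² = 34.0·3 + 0.5·-1.8·3² = 93.9 m
Total distance = 141 + 387 + 293 + 93.9 = 915 m

915 m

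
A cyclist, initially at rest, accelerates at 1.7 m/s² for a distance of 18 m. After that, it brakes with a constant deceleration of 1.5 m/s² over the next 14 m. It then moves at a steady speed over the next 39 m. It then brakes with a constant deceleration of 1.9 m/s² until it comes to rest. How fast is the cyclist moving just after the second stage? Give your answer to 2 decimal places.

4.38 m/s

Phase 1 (accelerating): v₀ = 0 m/s, a = 1.7 m/s².
v² = v₀² + 2aΔx = 0² + 2·1.7·18 = 61.2 → v = 7.82 m/s
t = (v − v₀)/a = (7.82 − 0)/1.7 = 4.60 s

Phase 2 (decelerating): v₀ = 7.82 m/s, a = -1.5 m/s².
v² = v₀² + 2aΔx = 7.82² + 2·-1.5·14 = 19.2 → v = 4.38 m/s
t = (v − v₀)/a = (4.38 − 7.82)/-1.5 = 2.29 s
Speed at end of phase 2 = 4.38 m/s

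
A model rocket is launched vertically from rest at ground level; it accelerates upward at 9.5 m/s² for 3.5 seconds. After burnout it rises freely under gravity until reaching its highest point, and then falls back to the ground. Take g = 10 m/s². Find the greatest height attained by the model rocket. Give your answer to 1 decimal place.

113.5 m

Phase 1 (powered ascent): v₀ = 0 m/s, a = 9.5 m/s².
v = v₀ + at = 0 + (9.5)(3.5) = 33.2 m/s
Δx = v₀t + ½at² = 0·3.5 + 0.5·9.5·3.5² = 58.2 m

Phase 2 (coasting upward): v₀ = 33.2 m/s, a = -10 m/s².
v = v₀ + at → t = (0 − 33.2) / -10 = 3.33 s
v² = v₀² + 2aΔx → Δx = (0² − 33.2²)/(2·-10) = 55.3 m
Maximum height = 58.2 + 55.3 = 113 m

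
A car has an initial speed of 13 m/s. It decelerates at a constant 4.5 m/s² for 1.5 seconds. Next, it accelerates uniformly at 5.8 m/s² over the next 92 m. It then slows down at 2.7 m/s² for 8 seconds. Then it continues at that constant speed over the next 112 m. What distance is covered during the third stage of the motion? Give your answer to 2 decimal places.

Phase 1 (decelerating): v₀ = 13.0 m/s, a = -4.5 m/s².
v = v₀ + at = 13.0 + (-4.5)(1.5) = 6.25 m/s
Δx = v₀t + ½at² = 13.0·1.5 + 0.5·-4.5·1.5² = 14.4 m

Phase 2 (accelerating): v₀ = 6.25 m/s, a = 5.8 m/s².
v² = v₀² + 2aΔx = 6.25² + 2·5.8·92 = 1110 → v = 33.3 m/s
t = (v − v₀)/a = (33.3 − 6.25)/5.8 = 4.66 s

Phase 3 (decelerating): v₀ = 33.3 m/s, a = -2.7 m/s².
v = v₀ + at = 33.3 + (-2.7)(8) = 11.7 m/s
Δx = v₀t + ½at² = 33.3·8 + 0.5·-2.7·8² = 180 m
Distance in phase 3 = 180 m

179.68 m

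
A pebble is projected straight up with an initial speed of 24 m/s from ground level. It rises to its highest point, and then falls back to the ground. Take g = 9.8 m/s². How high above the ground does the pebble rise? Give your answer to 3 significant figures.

Phase 1 (rising): v₀ = 24.0 m/s, a = -9.8 m/s².
v = v₀ + at → t = (0 − 24.0) / -9.8 = 2.45 s
v² = v₀² + 2aΔx → Δx = (0² − 24.0²)/(2·-9.8) = 29.4 m
Maximum height = 29.4 m

29.4 m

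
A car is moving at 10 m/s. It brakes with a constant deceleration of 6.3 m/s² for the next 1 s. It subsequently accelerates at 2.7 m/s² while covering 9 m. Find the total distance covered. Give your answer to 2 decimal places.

15.85 m

Phase 1 (decelerating): v₀ = 10.0 m/s, a = -6.3 m/s².
v = v₀ + at = 10.0 + (-6.3)(1) = 3.70 m/s
Δx = v₀t + ½at² = 10.0·1 + 0.5·-6.3·1² = 6.85 m

Phase 2 (accelerating): v₀ = 3.70 m/s, a = 2.7 m/s².
v² = v₀² + 2aΔx = 3.70² + 2·2.7·9 = 62.3 → v = 7.89 m/s
t = (v − v₀)/a = (7.89 − 3.70)/2.7 = 1.55 s
Total distance = 6.85 + 9.00 = 15.8 m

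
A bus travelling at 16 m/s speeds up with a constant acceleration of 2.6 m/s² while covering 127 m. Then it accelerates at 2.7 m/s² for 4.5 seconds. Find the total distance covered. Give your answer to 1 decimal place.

Phase 1 (accelerating): v₀ = 16.0 m/s, a = 2.6 m/s².
v² = v₀² + 2aΔx = 16.0² + 2·2.6·127 = 916 → v = 30.3 m/s
t = (v − v₀)/a = (30.3 − 16.0)/2.6 = 5.49 s

Phase 2 (accelerating): v₀ = 30.3 m/s, a = 2.7 m/s².
v = v₀ + at = 30.3 + (2.7)(4.5) = 42.4 m/s
Δx = v₀t + ½at² = 30.3·4.5 + 0.5·2.7·4.5² = 164 m
Total distance = 127 + 164 = 291 m

290.6 m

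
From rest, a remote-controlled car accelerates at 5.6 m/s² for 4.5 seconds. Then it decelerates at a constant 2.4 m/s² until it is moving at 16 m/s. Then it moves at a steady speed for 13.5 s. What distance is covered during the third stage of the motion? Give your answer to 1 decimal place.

216.0 m

Phase 1 (accelerating): v₀ = 0 m/s, a = 5.6 m/s².
v = v₀ + at = 0 + (5.6)(4.5) = 25.2 m/s
Δx = v₀t + ½at² = 0·4.5 + 0.5·5.6·4.5² = 56.7 m

Phase 2 (decelerating): v₀ = 25.2 m/s, a = -2.4 m/s².
v = v₀ + at → t = (16 − 25.2) / -2.4 = 3.83 s
v² = v₀² + 2aΔx → Δx = (16² − 25.2²)/(2·-2.4) = 79.0 m

Phase 3 (constant speed): v₀ = 16.0 m/s, a = 0 m/s².
v = v₀ + at = 16.0 + (0)(13.5) = 16.0 m/s
Δx = v₀t + ½at² = 16.0·13.5 + 0.5·0·13.5² = 216 m
Distance in phase 3 = 216 m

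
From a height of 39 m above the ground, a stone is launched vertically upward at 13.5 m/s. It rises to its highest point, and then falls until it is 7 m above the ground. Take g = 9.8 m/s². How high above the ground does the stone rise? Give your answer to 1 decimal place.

48.3 m

Phase 1 (rising): v₀ = 13.5 m/s, a = -9.8 m/s².
v = v₀ + at → t = (0 − 13.5) / -9.8 = 1.38 s
v² = v₀² + 2aΔx → Δx = (0² − 13.5²)/(2·-9.8) = 9.30 m
Maximum height = 39 + 9.30 = 48.3 m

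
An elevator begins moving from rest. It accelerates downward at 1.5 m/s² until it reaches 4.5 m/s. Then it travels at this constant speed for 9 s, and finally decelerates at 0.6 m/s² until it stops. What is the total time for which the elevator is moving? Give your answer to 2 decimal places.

19.50 s

Phase 1 (accelerating): v₀ = 0 m/s, a = 1.5 m/s².
v = v₀ + at → t = (4.5 − 0) / 1.5 = 3.00 s
v² = v₀² + 2aΔx → Δx = (4.5² − 0²)/(2·1.5) = 6.75 m

Phase 2 (constant speed): v₀ = 4.50 m/s, a = 0 m/s².
v = v₀ + at = 4.50 + (0)(9) = 4.50 m/s
Δx = v₀t + ½at² = 4.50·9 + 0.5·0·9² = 40.5 m

Phase 3 (decelerating): v₀ = 4.50 m/s, a = -0.6 m/s².
v = v₀ + at → t = (0 − 4.50) / -0.6 = 7.50 s
v² = v₀² + 2aΔx → Δx = (0² − 4.50²)/(2·-0.6) = 16.9 m
Total time = 3.00 + 9.00 + 7.50 = 19.5 s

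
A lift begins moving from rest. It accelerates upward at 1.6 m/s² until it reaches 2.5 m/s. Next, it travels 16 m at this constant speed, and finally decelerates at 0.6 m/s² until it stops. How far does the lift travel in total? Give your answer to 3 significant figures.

23.2 m

Phase 1 (accelerating): v₀ = 0 m/s, a = 1.6 m/s².
v = v₀ + at → t = (2.5 − 0) / 1.6 = 1.56 s
v² = v₀² + 2aΔx → Δx = (2.5² − 0²)/(2·1.6) = 1.95 m

Phase 2 (constant speed): v₀ = 2.50 m/s, a = 0 m/s².
Constant speed: t = d/v = 16/2.50 = 6.40 s

Phase 3 (decelerating): v₀ = 2.50 m/s, a = -0.6 m/s².
v = v₀ + at → t = (0 − 2.50) / -0.6 = 4.17 s
v² = v₀² + 2aΔx → Δx = (0² − 2.50²)/(2·-0.6) = 5.21 m
Total distance = 1.95 + 16.0 + 5.21 = 23.2 m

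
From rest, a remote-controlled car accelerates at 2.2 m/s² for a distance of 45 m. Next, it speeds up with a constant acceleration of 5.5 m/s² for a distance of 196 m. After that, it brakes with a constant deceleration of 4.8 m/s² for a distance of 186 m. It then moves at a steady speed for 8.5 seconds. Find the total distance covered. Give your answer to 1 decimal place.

629.6 m

Phase 1 (accelerating): v₀ = 0 m/s, a = 2.2 m/s².
v² = v₀² + 2aΔx = 0² + 2·2.2·45 = 198 → v = 14.1 m/s
t = (v − v₀)/a = (14.1 − 0)/2.2 = 6.40 s

Phase 2 (accelerating): v₀ = 14.1 m/s, a = 5.5 m/s².
v² = v₀² + 2aΔx = 14.1² + 2·5.5·196 = 2350 → v = 48.5 m/s
t = (v − v₀)/a = (48.5 − 14.1)/5.5 = 6.26 s

Phase 3 (decelerating): v₀ = 48.5 m/s, a = -4.8 m/s².
v² = v₀² + 2aΔx = 48.5² + 2·-4.8·186 = 568 → v = 23.8 m/s
t = (v − v₀)/a = (23.8 − 48.5)/-4.8 = 5.14 s

Phase 4 (constant speed): v₀ = 23.8 m/s, a = 0 m/s².
v = v₀ + at = 23.8 + (0)(8.5) = 23.8 m/s
Δx = v₀t + ½at² = 23.8·8.5 + 0.5·0·8.5² = 203 m
Total distance = 45.0 + 196 + 186 + 203 = 630 m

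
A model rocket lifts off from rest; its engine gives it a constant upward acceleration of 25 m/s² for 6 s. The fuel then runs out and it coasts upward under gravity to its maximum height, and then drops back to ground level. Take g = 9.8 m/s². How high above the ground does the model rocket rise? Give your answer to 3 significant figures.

Phase 1 (powered ascent): v₀ = 0 m/s, a = 25 m/s².
v = v₀ + at = 0 + (25)(6) = 150 m/s
Δx = v₀t + ½at² = 0·6 + 0.5·25·6² = 450 m

Phase 2 (coasting upward): v₀ = 150 m/s, a = -9.8 m/s².
v = v₀ + at → t = (0 − 150) / -9.8 = 15.3 s
v² = v₀² + 2aΔx → Δx = (0² − 150²)/(2·-9.8) = 1150 m
Maximum height = 450 + 1150 = 1600 m

1600 m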